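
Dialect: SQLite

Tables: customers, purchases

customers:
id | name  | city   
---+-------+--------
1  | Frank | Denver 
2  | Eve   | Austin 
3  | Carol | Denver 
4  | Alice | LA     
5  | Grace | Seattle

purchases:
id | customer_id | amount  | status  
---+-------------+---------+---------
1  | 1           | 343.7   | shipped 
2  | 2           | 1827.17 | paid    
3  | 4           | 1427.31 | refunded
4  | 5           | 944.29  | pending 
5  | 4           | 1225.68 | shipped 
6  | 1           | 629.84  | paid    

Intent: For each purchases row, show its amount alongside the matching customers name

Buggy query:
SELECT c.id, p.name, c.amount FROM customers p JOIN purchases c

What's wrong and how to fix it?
Bug: Missing join condition: each purchases row is matched to all customers rows instead of just its own

Fix: Add ON c.customer_id = p.id to the JOIN

Corrected query:
SELECT c.id, p.name, c.amount FROM customers p JOIN purchases c ON c.customer_id = p.id

Result:
id | name  | amount 
---+-------+--------
1  | Frank | 343.7  
2  | Eve   | 1827.17
3  | Alice | 1427.31
4  | Grace | 944.29 
5  | Alice | 1225.68
6  | Frank | 629.84 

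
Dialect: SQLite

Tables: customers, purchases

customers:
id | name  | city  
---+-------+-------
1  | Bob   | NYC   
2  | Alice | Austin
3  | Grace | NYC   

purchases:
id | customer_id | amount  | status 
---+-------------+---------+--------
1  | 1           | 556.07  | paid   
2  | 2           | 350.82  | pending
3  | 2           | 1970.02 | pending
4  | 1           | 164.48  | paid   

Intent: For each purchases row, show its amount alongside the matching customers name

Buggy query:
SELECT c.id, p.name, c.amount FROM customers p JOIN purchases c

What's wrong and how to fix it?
Bug: Missing join condition: each purchases row is matched to all customers rows instead of just its own

Fix: Specify the join condition linking the foreign key to the parent id

Corrected query:
SELECT c.id, p.name, c.amount FROM customers p JOIN purchases c ON c.customer_id = p.id

Result:
id | name  | amount 
---+-------+--------
1  | Bob   | 556.07 
2  | Alice | 350.82 
3  | Alice | 1970.02
4  | Bob   | 164.48 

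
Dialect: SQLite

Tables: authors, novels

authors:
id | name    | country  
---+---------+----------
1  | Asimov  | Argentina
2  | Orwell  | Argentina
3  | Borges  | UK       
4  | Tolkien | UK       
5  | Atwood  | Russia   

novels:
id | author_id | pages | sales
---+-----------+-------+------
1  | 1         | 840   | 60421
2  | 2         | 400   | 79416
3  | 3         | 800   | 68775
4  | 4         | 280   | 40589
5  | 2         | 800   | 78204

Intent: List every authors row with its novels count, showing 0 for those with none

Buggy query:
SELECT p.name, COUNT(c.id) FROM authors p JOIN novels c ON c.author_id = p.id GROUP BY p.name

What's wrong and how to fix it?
Bug: INNER JOIN drops authors rows that have no matching novels rows

Fix: Use LEFT JOIN so parents without children still appear (COUNT(c.id) gives 0)

Corrected query:
SELECT p.name, COUNT(c.id) FROM authors p LEFT JOIN novels c ON c.author_id = p.id GROUP BY p.name

Result:
name    | COUNT(c.id)
--------+------------
Asimov  | 1          
Atwood  | 0          
Borges  | 1          
Orwell  | 2          
Tolkien | 1          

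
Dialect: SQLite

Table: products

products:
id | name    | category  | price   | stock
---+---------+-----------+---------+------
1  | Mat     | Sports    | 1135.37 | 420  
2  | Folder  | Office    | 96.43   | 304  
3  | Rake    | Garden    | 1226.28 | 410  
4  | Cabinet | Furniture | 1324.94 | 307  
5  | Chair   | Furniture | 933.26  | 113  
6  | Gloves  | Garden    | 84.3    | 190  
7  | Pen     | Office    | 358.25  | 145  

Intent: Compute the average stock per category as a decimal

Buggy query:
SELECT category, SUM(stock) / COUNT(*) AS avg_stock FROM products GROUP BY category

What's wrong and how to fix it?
Bug: SUM(stock) and COUNT(*) are both integers; the division truncates the fractional part

Fix: Multiply by 1.0 (or CAST to REAL) to force floating-point division

Corrected query:
SELECT category, SUM(stock) * 1.0 / COUNT(*) AS avg_stock FROM products GROUP BY category

Result:
category  | avg_stock
----------+----------
Furniture | 210      
Garden    | 300      
Office    | 224.5    
Sports    | 420      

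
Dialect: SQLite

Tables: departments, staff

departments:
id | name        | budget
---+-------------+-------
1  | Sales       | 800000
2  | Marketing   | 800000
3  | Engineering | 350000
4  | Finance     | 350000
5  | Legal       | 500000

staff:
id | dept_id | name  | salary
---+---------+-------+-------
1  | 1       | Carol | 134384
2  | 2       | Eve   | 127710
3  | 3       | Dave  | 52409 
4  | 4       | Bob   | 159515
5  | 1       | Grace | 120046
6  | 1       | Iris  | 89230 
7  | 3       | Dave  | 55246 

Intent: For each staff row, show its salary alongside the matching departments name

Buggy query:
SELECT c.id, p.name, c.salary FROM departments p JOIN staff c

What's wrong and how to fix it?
Bug: JOIN with no ON clause produces a cartesian product; every staff row pairs with every departments row

Fix: Specify the join condition linking the foreign key to the parent id

Corrected query:
SELECT c.id, p.name, c.salary FROM departments p JOIN staff c ON c.dept_id = p.id

Result:
id | name        | salary
---+-------------+-------
1  | Sales       | 134384
2  | Marketing   | 127710
3  | Engineering | 52409 
4  | Finance     | 159515
5  | Sales       | 120046
6  | Sales       | 89230 
7  | Engineering | 55246 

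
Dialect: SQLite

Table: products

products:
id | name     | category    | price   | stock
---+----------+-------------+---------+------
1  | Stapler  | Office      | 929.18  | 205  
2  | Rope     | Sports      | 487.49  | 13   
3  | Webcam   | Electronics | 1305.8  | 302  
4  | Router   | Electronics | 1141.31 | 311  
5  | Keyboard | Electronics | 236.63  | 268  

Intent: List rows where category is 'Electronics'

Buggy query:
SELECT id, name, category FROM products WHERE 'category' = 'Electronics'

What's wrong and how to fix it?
Bug: 'category' in single quotes is a string literal, not the column; the comparison is literal-vs-literal and never true

Fix: Remove the quotes around the column name (or use double quotes for an identifier)

Corrected query:
SELECT id, name, category FROM products WHERE category = 'Electronics'

Result:
id | name     | category   
---+----------+------------
3  | Webcam   | Electronics
4  | Router   | Electronics
5  | Keyboard | Electronics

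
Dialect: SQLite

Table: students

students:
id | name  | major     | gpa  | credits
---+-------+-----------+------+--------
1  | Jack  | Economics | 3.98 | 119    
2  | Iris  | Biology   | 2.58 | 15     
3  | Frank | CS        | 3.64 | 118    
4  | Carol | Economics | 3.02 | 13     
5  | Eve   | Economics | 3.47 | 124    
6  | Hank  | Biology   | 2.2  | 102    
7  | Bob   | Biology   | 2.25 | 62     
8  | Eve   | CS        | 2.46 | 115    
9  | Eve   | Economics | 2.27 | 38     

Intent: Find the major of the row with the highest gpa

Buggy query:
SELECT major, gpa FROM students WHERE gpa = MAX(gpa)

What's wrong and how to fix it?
Bug: MAX(gpa) is an aggregate and cannot be used directly in WHERE

Fix: Wrap MAX in a scalar subquery so WHERE compares against a single value

Corrected query:
SELECT major, gpa FROM students WHERE gpa = (SELECT MAX(gpa) FROM students)

Result:
major     | gpa 
----------+-----
Economics | 3.98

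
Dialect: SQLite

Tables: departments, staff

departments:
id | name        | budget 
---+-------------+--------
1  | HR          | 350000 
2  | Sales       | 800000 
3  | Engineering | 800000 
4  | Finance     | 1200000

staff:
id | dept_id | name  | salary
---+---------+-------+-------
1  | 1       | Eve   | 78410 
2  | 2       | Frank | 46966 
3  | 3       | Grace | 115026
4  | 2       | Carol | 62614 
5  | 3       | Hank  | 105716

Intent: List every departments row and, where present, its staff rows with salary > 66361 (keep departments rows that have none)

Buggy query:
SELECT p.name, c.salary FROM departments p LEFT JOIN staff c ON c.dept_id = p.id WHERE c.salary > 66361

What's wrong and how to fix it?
Bug: A WHERE condition on the right-hand table after LEFT JOIN drops unmatched parents

Fix: Move the right-table condition into the ON clause so unmatched parents are kept

Corrected query:
SELECT p.name, c.salary FROM departments p LEFT JOIN staff c ON c.dept_id = p.id AND c.salary > 66361

Result:
name        | salary
------------+-------
HR          | 78410 
Sales       | NULL  
Engineering | 105716
Engineering | 115026
Finance     | NULL  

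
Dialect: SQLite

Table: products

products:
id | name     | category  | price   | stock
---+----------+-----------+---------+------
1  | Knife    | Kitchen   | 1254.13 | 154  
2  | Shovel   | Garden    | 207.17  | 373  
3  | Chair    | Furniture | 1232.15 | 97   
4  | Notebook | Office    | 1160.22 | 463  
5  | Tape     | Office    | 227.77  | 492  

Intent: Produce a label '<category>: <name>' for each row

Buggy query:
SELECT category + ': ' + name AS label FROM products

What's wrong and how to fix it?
Bug: SQLite uses || for string concatenation; + coerces text to numbers (yielding 0)

Fix: Use the || operator for string concatenation

Corrected query:
SELECT category || ': ' || name AS label FROM products

Result:
label           
----------------
Kitchen: Knife  
Garden: Shovel  
Furniture: Chair
Office: Notebook
Office: Tape    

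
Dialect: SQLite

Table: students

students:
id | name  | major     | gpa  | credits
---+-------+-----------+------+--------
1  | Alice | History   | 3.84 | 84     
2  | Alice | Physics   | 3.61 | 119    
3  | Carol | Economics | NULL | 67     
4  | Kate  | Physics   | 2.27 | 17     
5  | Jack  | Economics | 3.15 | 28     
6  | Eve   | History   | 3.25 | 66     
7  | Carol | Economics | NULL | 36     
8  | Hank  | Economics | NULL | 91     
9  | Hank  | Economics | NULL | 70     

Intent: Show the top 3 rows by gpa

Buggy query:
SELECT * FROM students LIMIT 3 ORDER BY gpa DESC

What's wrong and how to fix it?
Bug: LIMIT must come after ORDER BY

Fix: Sort with ORDER BY, then apply LIMIT

Corrected query:
SELECT * FROM students ORDER BY gpa DESC LIMIT 3

Result:
id | name  | major   | gpa  | credits
---+-------+---------+------+--------
1  | Alice | History | 3.84 | 84     
2  | Alice | Physics | 3.61 | 119    
6  | Eve   | History | 3.25 | 66     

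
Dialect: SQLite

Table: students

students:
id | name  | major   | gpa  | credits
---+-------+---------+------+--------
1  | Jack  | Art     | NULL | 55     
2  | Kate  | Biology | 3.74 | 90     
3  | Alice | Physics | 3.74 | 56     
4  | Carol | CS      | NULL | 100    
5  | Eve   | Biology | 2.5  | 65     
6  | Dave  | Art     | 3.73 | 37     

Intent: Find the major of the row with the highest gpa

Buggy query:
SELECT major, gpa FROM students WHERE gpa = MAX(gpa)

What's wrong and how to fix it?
Bug: MAX(gpa) is an aggregate and cannot be used directly in WHERE

Fix: Wrap MAX in a scalar subquery so WHERE compares against a single value

Corrected query:
SELECT major, gpa FROM students WHERE gpa = (SELECT MAX(gpa) FROM students)

Result:
major   | gpa 
--------+-----
Biology | 3.74
Physics | 3.74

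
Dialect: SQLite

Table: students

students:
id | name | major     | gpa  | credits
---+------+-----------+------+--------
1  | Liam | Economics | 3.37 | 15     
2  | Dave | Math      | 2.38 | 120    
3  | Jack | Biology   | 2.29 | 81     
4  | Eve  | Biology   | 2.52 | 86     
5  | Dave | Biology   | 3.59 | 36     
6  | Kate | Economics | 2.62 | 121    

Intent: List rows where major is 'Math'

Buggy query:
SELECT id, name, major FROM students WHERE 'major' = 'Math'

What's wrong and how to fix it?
Bug: Single quotes denote string literals in SQL; the column name is being compared as a constant string

Fix: Remove the quotes around the column name (or use double quotes for an identifier)

Corrected query:
SELECT id, name, major FROM students WHERE major = 'Math'

Result:
id | name | major
---+------+------
2  | Dave | Math 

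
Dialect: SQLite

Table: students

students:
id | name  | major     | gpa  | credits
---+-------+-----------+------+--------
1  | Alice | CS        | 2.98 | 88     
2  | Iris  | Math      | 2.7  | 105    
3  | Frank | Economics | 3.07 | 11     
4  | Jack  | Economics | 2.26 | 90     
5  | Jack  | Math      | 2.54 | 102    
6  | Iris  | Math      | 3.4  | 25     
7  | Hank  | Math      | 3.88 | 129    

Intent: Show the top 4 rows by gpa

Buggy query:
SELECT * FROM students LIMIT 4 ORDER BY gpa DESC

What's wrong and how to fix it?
Bug: LIMIT must come after ORDER BY

Fix: Sort with ORDER BY, then apply LIMIT

Corrected query:
SELECT * FROM students ORDER BY gpa DESC LIMIT 4

Result:
id | name  | major     | gpa  | credits
---+-------+-----------+------+--------
7  | Hank  | Math      | 3.88 | 129    
6  | Iris  | Math      | 3.4  | 25     
3  | Frank | Economics | 3.07 | 11     
1  | Alice | CS        | 2.98 | 88     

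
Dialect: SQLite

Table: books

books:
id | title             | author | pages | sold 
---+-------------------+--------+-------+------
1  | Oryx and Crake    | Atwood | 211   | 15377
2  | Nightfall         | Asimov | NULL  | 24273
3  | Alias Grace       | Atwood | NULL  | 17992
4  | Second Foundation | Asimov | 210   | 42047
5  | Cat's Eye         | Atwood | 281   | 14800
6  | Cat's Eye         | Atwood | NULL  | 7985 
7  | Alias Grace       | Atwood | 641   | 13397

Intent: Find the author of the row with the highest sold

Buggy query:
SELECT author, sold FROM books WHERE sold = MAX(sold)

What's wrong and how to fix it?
Bug: MAX(sold) is an aggregate and cannot be used directly in WHERE

Fix: Use a subquery: WHERE sold = (SELECT MAX(sold) FROM books)

Corrected query:
SELECT author, sold FROM books WHERE sold = (SELECT MAX(sold) FROM books)

Result:
author | sold 
-------+------
Asimov | 42047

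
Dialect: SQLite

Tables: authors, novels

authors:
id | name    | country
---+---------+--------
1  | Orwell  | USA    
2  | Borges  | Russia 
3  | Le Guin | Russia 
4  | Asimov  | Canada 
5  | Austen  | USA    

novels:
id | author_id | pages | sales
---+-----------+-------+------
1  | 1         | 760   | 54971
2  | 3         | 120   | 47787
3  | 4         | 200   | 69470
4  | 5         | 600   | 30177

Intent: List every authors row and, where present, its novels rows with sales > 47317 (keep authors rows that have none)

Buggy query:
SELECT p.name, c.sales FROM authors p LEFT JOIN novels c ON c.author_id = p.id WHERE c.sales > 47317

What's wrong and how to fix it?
Bug: Filtering c.sales in WHERE discards the NULL rows produced by LEFT JOIN, turning it into an inner join

Fix: Move the right-table condition into the ON clause so unmatched parents are kept

Corrected query:
SELECT p.name, c.sales FROM authors p LEFT JOIN novels c ON c.author_id = p.id AND c.sales > 47317

Result:
name    | sales
--------+------
Orwell  | 54971
Borges  | NULL 
Le Guin | 47787
Asimov  | 69470
Austen  | NULL 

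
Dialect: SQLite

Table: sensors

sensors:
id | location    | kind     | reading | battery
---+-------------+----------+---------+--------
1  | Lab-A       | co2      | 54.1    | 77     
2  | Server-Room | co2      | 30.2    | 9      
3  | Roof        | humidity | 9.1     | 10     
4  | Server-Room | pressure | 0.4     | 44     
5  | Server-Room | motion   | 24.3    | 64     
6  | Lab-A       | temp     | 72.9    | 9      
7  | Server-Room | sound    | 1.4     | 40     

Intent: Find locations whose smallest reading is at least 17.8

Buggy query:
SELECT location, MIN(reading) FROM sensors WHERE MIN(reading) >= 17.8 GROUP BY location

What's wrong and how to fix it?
Bug: Aggregates like MIN are computed per group after WHERE runs

Fix: Use HAVING for the per-group MIN condition

Corrected query:
SELECT location, MIN(reading) FROM sensors GROUP BY location HAVING MIN(reading) >= 17.8

Result:
location | MIN(reading)
---------+-------------
Lab-A    | 54.1        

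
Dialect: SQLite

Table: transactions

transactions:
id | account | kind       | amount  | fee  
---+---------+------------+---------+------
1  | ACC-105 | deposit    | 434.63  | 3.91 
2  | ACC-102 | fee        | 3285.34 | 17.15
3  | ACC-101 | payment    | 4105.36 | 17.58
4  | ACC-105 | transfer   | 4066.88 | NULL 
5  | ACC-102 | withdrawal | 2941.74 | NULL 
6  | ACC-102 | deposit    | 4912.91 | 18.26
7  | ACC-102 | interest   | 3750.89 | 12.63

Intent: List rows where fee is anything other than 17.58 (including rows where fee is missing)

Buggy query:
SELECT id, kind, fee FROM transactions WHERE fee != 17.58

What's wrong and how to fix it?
Bug: 'fee != 17.58' is unknown when fee is NULL, so NULL rows are silently excluded

Fix: Add an explicit OR fee IS NULL to include the missing-value rows

Corrected query:
SELECT id, kind, fee FROM transactions WHERE fee != 17.58 OR fee IS NULL

Result:
id | kind       | fee  
---+------------+------
1  | deposit    | 3.91 
2  | fee        | 17.15
4  | transfer   | NULL 
5  | withdrawal | NULL 
6  | deposit    | 18.26
7  | interest   | 12.63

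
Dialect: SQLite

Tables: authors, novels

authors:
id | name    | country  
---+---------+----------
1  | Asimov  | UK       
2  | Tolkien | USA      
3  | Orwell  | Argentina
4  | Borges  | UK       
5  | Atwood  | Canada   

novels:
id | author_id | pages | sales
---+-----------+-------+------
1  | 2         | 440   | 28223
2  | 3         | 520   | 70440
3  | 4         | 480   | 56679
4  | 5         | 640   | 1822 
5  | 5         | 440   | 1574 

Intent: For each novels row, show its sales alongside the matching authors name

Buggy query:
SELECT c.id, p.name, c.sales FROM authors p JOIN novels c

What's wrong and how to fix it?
Bug: Missing join condition: each novels row is matched to all authors rows instead of just its own

Fix: Add ON c.author_id = p.id to the JOIN

Corrected query:
SELECT c.id, p.name, c.sales FROM authors p JOIN novels c ON c.author_id = p.id

Result:
id | name    | sales
---+---------+------
1  | Tolkien | 28223
2  | Orwell  | 70440
3  | Borges  | 56679
4  | Atwood  | 1822 
5  | Atwood  | 1574 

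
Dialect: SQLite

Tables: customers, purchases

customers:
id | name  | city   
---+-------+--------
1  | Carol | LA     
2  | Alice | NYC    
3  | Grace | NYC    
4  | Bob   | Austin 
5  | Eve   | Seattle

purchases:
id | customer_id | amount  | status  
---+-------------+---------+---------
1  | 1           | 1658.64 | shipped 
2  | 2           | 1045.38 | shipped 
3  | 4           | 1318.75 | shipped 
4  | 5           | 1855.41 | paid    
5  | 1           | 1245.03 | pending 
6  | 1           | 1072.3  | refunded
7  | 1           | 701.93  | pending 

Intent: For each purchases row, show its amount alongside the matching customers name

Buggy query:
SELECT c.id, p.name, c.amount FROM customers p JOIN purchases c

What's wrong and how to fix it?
Bug: JOIN with no ON clause produces a cartesian product; every purchases row pairs with every customers row

Fix: Specify the join condition linking the foreign key to the parent id

Corrected query:
SELECT c.id, p.name, c.amount FROM customers p JOIN purchases c ON c.customer_id = p.id

Result:
id | name  | amount 
---+-------+--------
1  | Carol | 1658.64
2  | Alice | 1045.38
3  | Bob   | 1318.75
4  | Eve   | 1855.41
5  | Carol | 1245.03
6  | Carol | 1072.3 
7  | Carol | 701.93 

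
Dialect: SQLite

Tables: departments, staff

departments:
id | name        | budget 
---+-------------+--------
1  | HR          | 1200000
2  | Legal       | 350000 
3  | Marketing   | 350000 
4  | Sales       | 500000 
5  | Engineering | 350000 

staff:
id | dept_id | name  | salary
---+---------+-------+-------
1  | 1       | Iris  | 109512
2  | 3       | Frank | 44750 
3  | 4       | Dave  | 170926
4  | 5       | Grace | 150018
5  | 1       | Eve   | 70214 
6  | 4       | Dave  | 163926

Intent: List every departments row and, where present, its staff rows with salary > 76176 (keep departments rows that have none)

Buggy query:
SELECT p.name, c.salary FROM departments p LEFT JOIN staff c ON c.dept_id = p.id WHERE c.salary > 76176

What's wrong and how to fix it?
Bug: Filtering c.salary in WHERE discards the NULL rows produced by LEFT JOIN, turning it into an inner join

Fix: Move the right-table condition into the ON clause so unmatched parents are kept

Corrected query:
SELECT p.name, c.salary FROM departments p LEFT JOIN staff c ON c.dept_id = p.id AND c.salary > 76176

Result:
name        | salary
------------+-------
HR          | 109512
Legal       | NULL  
Marketing   | NULL  
Sales       | 163926
Sales       | 170926
Engineering | 150018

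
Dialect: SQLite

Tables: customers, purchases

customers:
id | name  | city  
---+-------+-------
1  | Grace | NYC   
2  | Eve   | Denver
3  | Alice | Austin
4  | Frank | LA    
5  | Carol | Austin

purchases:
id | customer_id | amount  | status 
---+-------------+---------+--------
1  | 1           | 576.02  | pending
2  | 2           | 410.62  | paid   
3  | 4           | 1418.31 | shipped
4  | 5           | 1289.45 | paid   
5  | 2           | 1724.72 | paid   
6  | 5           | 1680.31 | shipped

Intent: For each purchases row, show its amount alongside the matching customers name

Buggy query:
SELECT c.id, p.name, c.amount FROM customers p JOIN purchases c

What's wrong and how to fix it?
Bug: JOIN with no ON clause produces a cartesian product; every purchases row pairs with every customers row

Fix: Add ON c.customer_id = p.id to the JOIN

Corrected query:
SELECT c.id, p.name, c.amount FROM customers p JOIN purchases c ON c.customer_id = p.id

Result:
id | name  | amount 
---+-------+--------
1  | Grace | 576.02 
2  | Eve   | 410.62 
3  | Frank | 1418.31
4  | Carol | 1289.45
5  | Eve   | 1724.72
6  | Carol | 1680.31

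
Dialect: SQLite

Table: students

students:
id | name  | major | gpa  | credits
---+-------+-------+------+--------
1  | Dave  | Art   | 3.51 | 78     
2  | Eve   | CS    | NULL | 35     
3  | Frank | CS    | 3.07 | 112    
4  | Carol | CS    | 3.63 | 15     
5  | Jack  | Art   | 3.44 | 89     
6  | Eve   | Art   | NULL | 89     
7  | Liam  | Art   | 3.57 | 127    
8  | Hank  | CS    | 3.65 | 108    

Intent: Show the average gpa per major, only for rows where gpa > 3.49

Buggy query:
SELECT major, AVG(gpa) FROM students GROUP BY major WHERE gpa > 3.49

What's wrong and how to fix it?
Bug: Row-level WHERE must come before GROUP BY in the clause order

Fix: Move the WHERE clause before GROUP BY

Corrected query:
SELECT major, AVG(gpa) FROM students WHERE gpa > 3.49 GROUP BY major

Result:
major | AVG(gpa)
------+---------
Art   | 3.54    
CS    | 3.64    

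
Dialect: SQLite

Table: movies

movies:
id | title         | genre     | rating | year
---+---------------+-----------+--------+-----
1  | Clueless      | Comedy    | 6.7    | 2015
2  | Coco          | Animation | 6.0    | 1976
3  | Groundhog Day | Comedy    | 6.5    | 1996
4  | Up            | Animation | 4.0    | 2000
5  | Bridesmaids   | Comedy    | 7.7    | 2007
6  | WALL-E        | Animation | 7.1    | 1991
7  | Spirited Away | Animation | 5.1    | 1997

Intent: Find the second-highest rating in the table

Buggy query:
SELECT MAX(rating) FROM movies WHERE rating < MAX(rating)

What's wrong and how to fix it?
Bug: The inner MAX is an aggregate inside WHERE, which is not allowed

Fix: Compute the overall MAX in a subquery, then take MAX of rows below it

Corrected query:
SELECT MAX(rating) FROM movies WHERE rating < (SELECT MAX(rating) FROM movies)

Result:
MAX(rating)
-----------
7.1        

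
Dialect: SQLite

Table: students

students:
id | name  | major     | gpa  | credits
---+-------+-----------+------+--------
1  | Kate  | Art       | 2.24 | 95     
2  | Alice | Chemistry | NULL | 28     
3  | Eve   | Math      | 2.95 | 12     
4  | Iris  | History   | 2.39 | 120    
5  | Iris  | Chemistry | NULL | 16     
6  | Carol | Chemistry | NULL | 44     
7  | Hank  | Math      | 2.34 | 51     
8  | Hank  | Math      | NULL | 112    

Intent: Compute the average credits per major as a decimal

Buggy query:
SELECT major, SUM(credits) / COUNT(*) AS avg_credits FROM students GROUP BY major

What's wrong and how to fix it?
Bug: Both operands are integers, so '/' performs integer division and truncates

Fix: Cast one side to REAL so the division keeps the fractional part

Corrected query:
SELECT major, SUM(credits) * 1.0 / COUNT(*) AS avg_credits FROM students GROUP BY major

Result:
major     | avg_credits
----------+------------
Art       | 95         
Chemistry | 29.333333  
History   | 120        
Math      | 58.333333  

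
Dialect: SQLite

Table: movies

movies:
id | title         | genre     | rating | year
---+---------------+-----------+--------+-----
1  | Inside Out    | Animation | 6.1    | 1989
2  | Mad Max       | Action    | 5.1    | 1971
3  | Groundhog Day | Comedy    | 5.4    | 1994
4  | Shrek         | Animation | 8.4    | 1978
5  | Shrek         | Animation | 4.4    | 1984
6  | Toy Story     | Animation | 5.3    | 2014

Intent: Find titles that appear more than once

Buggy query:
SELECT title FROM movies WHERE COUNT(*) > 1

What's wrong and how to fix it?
Bug: WHERE can't reference COUNT(*); aggregates are computed after WHERE

Fix: GROUP BY title, then filter groups with HAVING COUNT(*) > 1

Corrected query:
SELECT title FROM movies GROUP BY title HAVING COUNT(*) > 1

Result:
title
-----
Shrek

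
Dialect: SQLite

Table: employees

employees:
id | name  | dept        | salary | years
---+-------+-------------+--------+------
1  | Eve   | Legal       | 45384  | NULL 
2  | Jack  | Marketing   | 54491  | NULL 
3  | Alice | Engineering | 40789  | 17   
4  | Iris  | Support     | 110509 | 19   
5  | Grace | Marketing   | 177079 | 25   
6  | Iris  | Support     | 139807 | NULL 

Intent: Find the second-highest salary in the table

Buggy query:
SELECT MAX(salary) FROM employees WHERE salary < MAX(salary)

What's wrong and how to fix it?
Bug: The inner MAX is an aggregate inside WHERE, which is not allowed

Fix: Put the inner MAX in a scalar subquery

Corrected query:
SELECT MAX(salary) FROM employees WHERE salary < (SELECT MAX(salary) FROM employees)

Result:
MAX(salary)
-----------
139807     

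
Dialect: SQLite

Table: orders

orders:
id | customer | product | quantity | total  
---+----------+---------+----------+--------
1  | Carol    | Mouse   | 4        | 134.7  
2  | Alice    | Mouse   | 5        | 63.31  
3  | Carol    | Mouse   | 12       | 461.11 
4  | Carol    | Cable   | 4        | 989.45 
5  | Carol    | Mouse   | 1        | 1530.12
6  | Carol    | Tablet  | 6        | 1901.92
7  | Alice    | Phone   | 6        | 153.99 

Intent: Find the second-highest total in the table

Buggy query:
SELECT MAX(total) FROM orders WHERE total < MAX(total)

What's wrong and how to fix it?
Bug: The inner MAX is an aggregate inside WHERE, which is not allowed

Fix: Compute the overall MAX in a subquery, then take MAX of rows below it

Corrected query:
SELECT MAX(total) FROM orders WHERE total < (SELECT MAX(total) FROM orders)

Result:
MAX(total)
----------
1530.12   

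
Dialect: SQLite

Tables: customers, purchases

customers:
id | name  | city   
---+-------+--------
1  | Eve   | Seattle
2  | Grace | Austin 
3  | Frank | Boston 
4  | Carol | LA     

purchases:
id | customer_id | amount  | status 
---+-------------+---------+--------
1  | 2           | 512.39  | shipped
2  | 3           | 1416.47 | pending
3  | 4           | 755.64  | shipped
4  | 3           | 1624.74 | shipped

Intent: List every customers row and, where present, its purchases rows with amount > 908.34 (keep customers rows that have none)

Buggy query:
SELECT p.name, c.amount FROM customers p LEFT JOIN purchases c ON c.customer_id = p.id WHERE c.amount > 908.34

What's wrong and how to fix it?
Bug: Filtering c.amount in WHERE discards the NULL rows produced by LEFT JOIN, turning it into an inner join

Fix: Move the right-table condition into the ON clause so unmatched parents are kept

Corrected query:
SELECT p.name, c.amount FROM customers p LEFT JOIN purchases c ON c.customer_id = p.id AND c.amount > 908.34

Result:
name  | amount 
------+--------
Eve   | NULL   
Grace | NULL   
Frank | 1416.47
Frank | 1624.74
Carol | NULL   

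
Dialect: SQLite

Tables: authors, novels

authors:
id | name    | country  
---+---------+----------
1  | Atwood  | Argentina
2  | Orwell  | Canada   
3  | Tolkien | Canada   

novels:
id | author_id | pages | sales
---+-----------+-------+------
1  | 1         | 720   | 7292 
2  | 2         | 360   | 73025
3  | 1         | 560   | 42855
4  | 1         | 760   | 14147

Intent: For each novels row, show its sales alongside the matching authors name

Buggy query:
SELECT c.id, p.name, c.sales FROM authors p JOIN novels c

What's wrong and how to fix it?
Bug: JOIN with no ON clause produces a cartesian product; every novels row pairs with every authors row

Fix: Specify the join condition linking the foreign key to the parent id

Corrected query:
SELECT c.id, p.name, c.sales FROM authors p JOIN novels c ON c.author_id = p.id

Result:
id | name   | sales
---+--------+------
1  | Atwood | 7292 
2  | Orwell | 73025
3  | Atwood | 42855
4  | Atwood | 14147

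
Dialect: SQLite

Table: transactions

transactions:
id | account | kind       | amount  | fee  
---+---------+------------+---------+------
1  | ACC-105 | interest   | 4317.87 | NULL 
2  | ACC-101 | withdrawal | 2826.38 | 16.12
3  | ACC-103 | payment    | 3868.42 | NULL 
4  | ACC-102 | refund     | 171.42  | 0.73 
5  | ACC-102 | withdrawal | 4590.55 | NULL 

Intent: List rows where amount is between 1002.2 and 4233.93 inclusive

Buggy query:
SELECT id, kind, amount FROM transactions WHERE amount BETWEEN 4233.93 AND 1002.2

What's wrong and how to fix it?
Bug: BETWEEN expects the lower bound first; with 4233.93 AND 1002.2 the range is empty

Fix: Swap the bounds so the smaller value comes first

Corrected query:
SELECT id, kind, amount FROM transactions WHERE amount BETWEEN 1002.2 AND 4233.93

Result:
id | kind       | amount 
---+------------+--------
2  | withdrawal | 2826.38
3  | payment    | 3868.42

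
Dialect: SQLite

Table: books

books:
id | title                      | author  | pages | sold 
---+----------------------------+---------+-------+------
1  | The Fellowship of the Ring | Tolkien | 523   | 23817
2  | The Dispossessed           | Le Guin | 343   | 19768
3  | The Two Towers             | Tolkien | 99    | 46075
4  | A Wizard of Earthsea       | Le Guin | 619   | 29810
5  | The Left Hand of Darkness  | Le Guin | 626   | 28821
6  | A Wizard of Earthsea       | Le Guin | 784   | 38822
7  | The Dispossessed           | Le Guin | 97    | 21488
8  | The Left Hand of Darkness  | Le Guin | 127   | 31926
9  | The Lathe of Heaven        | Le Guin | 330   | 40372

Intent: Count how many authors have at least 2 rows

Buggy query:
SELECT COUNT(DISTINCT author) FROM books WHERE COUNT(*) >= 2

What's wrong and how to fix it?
Bug: WHERE filters individual rows, not groups, so a group-level COUNT is invalid there

Fix: Use a subquery that GROUPs and filters with HAVING, then count its rows

Corrected query:
SELECT COUNT(*) FROM (SELECT author FROM books GROUP BY author HAVING COUNT(*) >= 2)

Result:
COUNT(*)
--------
2       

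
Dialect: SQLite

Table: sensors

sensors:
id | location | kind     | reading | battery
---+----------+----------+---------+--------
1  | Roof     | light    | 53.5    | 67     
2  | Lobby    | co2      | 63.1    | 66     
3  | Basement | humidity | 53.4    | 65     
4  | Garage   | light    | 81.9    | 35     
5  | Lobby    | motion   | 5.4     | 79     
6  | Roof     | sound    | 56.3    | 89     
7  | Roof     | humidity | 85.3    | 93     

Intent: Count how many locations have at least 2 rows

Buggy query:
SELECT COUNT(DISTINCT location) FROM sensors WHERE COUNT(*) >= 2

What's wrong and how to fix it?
Bug: COUNT(*) cannot appear in WHERE; the per-group count doesn't exist yet

Fix: Group first with HAVING COUNT(*) >= 2, then COUNT the resulting groups

Corrected query:
SELECT COUNT(*) FROM (SELECT location FROM sensors GROUP BY location HAVING COUNT(*) >= 2)

Result:
COUNT(*)
--------
2       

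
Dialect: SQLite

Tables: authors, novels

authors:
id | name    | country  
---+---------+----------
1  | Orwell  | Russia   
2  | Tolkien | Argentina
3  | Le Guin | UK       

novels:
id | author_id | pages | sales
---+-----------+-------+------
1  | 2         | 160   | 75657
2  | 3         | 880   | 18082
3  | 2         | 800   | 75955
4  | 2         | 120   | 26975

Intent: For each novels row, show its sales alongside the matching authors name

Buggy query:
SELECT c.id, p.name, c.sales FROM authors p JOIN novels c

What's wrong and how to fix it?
Bug: Missing join condition: each novels row is matched to all authors rows instead of just its own

Fix: Specify the join condition linking the foreign key to the parent id

Corrected query:
SELECT c.id, p.name, c.sales FROM authors p JOIN novels c ON c.author_id = p.id

Result:
id | name    | sales
---+---------+------
1  | Tolkien | 75657
2  | Le Guin | 18082
3  | Tolkien | 75955
4  | Tolkien | 26975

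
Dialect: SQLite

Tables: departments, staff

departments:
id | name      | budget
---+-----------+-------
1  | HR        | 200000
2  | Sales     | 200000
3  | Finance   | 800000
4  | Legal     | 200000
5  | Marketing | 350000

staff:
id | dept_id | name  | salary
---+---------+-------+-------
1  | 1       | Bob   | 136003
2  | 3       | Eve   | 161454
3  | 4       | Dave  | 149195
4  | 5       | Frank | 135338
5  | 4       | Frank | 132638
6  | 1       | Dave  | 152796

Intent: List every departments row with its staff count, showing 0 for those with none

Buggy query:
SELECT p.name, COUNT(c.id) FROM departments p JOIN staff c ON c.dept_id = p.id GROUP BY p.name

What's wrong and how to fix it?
Bug: An inner join excludes parents with zero children

Fix: Switch to LEFT JOIN to retain unmatched parent rows

Corrected query:
SELECT p.name, COUNT(c.id) FROM departments p LEFT JOIN staff c ON c.dept_id = p.id GROUP BY p.name

Result:
name      | COUNT(c.id)
----------+------------
Finance   | 1          
HR        | 2          
Legal     | 2          
Marketing | 1          
Sales     | 0          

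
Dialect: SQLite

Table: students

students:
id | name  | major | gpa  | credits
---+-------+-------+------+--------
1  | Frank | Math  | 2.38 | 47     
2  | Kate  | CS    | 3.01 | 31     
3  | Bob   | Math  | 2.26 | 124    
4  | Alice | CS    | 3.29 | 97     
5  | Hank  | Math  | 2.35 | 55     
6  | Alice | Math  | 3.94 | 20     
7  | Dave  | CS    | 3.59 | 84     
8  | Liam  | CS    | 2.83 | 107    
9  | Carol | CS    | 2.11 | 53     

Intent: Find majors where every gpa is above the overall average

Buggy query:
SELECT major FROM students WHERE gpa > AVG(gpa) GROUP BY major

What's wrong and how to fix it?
Bug: AVG() is an aggregate; it can't sit directly in WHERE

Fix: Use a subquery for AVG and a HAVING MIN(...) filter so the condition holds for every row in the group

Corrected query:
SELECT major FROM students GROUP BY major HAVING MIN(gpa) > (SELECT AVG(gpa) FROM students)

Result:
(no rows)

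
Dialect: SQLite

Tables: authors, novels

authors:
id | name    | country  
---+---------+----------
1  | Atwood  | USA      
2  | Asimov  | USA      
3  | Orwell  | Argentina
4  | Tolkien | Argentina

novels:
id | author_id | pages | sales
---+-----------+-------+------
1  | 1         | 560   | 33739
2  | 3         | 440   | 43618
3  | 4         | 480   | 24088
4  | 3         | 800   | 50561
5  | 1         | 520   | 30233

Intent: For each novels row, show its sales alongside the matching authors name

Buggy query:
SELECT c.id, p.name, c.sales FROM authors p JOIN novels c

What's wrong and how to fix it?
Bug: Missing join condition: each novels row is matched to all authors rows instead of just its own

Fix: Add ON c.author_id = p.id to the JOIN

Corrected query:
SELECT c.id, p.name, c.sales FROM authors p JOIN novels c ON c.author_id = p.id

Result:
id | name    | sales
---+---------+------
1  | Atwood  | 33739
2  | Orwell  | 43618
3  | Tolkien | 24088
4  | Orwell  | 50561
5  | Atwood  | 30233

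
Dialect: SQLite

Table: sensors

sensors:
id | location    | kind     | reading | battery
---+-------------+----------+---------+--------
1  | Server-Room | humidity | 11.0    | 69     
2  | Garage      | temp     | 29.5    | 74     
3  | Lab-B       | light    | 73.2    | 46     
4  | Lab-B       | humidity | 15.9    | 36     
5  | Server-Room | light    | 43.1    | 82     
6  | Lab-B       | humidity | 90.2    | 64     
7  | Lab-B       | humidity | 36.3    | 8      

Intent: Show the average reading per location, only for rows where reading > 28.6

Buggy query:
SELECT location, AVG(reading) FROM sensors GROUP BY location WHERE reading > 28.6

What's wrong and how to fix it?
Bug: Row-level WHERE must come before GROUP BY in the clause order

Fix: Place WHERE between FROM and GROUP BY

Corrected query:
SELECT location, AVG(reading) FROM sensors WHERE reading > 28.6 GROUP BY location

Result:
location    | AVG(reading)
------------+-------------
Garage      | 29.5        
Lab-B       | 66.566667   
Server-Room | 43.1        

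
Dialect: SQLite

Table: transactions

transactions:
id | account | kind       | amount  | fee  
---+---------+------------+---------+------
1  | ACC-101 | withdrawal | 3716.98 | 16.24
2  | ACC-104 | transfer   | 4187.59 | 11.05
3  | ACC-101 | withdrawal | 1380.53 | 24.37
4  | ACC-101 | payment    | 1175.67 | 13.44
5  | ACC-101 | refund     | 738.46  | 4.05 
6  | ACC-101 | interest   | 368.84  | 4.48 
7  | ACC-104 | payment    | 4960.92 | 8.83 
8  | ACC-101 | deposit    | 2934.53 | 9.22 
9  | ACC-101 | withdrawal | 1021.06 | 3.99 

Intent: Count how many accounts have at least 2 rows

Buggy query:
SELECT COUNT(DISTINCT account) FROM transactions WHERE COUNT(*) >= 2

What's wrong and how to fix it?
Bug: WHERE filters individual rows, not groups, so a group-level COUNT is invalid there

Fix: Group first with HAVING COUNT(*) >= 2, then COUNT the resulting groups

Corrected query:
SELECT COUNT(*) FROM (SELECT account FROM transactions GROUP BY account HAVING COUNT(*) >= 2)

Result:
COUNT(*)
--------
2       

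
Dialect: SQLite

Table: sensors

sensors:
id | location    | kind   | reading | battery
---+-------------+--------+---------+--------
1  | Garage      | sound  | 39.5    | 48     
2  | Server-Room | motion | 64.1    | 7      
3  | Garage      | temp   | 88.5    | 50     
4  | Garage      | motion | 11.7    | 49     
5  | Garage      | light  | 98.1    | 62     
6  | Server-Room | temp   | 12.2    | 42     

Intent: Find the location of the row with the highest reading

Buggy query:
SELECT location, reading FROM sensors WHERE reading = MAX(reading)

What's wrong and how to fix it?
Bug: MAX(reading) is an aggregate and cannot be used directly in WHERE

Fix: Use a subquery: WHERE reading = (SELECT MAX(reading) FROM sensors)

Corrected query:
SELECT location, reading FROM sensors WHERE reading = (SELECT MAX(reading) FROM sensors)

Result:
location | reading
---------+--------
Garage   | 98.1   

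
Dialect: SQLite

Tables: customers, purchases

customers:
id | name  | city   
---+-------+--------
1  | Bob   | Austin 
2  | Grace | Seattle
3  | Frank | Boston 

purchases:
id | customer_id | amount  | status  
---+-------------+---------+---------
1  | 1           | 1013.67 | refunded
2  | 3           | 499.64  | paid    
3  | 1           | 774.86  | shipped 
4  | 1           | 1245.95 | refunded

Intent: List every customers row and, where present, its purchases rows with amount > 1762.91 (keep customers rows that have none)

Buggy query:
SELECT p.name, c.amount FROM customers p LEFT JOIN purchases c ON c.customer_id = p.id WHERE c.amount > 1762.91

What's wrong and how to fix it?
Bug: Filtering c.amount in WHERE discards the NULL rows produced by LEFT JOIN, turning it into an inner join

Fix: Move the right-table condition into the ON clause so unmatched parents are kept

Corrected query:
SELECT p.name, c.amount FROM customers p LEFT JOIN purchases c ON c.customer_id = p.id AND c.amount > 1762.91

Result:
name  | amount
------+-------
Bob   | NULL  
Grace | NULL  
Frank | NULL  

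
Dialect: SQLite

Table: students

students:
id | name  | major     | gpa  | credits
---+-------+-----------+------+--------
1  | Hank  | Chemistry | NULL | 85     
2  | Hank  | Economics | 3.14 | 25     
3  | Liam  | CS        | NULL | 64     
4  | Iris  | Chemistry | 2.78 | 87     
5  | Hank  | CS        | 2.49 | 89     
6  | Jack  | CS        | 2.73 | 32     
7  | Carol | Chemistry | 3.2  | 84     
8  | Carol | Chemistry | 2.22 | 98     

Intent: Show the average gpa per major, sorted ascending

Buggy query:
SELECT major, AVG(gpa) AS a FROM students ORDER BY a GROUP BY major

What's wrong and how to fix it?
Bug: ORDER BY appears before GROUP BY; SQL clause order requires GROUP BY first

Fix: Reorder: SELECT … FROM … GROUP BY … ORDER BY …

Corrected query:
SELECT major, AVG(gpa) AS a FROM students GROUP BY major ORDER BY a

Result:
major     | a       
----------+---------
CS        | 2.61    
Chemistry | 2.733333
Economics | 3.14    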